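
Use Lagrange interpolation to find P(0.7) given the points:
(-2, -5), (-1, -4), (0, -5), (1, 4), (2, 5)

Lagrange interpolation formula:
P(x) = Σ yᵢ × Lᵢ(x)
where Lᵢ(x) = Π_{j≠i} (x - xⱼ)/(xᵢ - xⱼ)

L_0(0.7) = (0.7 - (-1))/(-2 - (-1)) × (0.7 - 0)/(-2 - 0) × (0.7 - 1)/(-2 - 1) × (0.7 - 2)/(-2 - 2) = 0.019338
L_1(0.7) = (0.7 - (-2))/(-1 - (-2)) × (0.7 - 0)/(-1 - 0) × (0.7 - 1)/(-1 - 1) × (0.7 - 2)/(-1 - 2) = -0.122850
L_2(0.7) = (0.7 - (-2))/(0 - (-2)) × (0.7 - (-1))/(0 - (-1)) × (0.7 - 1)/(0 - 1) × (0.7 - 2)/(0 - 2) = 0.447525
L_3(0.7) = (0.7 - (-2))/(1 - (-2)) × (0.7 - (-1))/(1 - (-1)) × (0.7 - 0)/(1 - 0) × (0.7 - 2)/(1 - 2) = 0.696150
L_4(0.7) = (0.7 - (-2))/(2 - (-2)) × (0.7 - (-1))/(2 - (-1)) × (0.7 - 0)/(2 - 0) × (0.7 - 1)/(2 - 1) = -0.040163

P(0.7) = (-5)×L_0(0.7) + (-4)×L_1(0.7) + (-5)×L_2(0.7) + 4×L_3(0.7) + 5×L_4(0.7)
P(0.7) = 0.740875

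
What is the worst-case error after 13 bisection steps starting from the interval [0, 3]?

Bisection error bound: |error| ≤ (b-a)/2^n
|error| ≤ (3 - 0)/2^13 = 3/2^13
|error| ≤ 0.0003662109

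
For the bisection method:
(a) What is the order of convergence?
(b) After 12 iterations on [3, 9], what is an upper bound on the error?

(a) Bisection has linear (order 1) convergence; the error is halved each step.

(b) Error bound = (b-a)/2^n = (9 - 3)/2^{12}
    = 6/2^{12}

(a) 1 (linear); (b) error ≤ 1.46e-03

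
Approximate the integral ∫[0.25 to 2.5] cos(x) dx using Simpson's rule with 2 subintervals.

f(x) = cos(x)
a = 0.25, b = 2.5, n = 2
h = (b - a)/n = 1.125000

Simpson's rule: (h/3)[f(x₀) + 4f(x₁) + 2f(x₂) + ... + f(xₙ)]

x_0 = 0.2500, f(x_0) = 0.968912, coefficient = 1
x_1 = 1.3750, f(x_1) = 0.194548, coefficient = 4
x_2 = 2.5000, f(x_2) = -0.801144, coefficient = 1

I ≈ (1.125000/3) × 0.945960 = 0.354735
Exact value: 0.351068
Error: 0.003667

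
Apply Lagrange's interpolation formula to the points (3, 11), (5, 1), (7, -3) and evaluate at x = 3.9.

Lagrange interpolation formula:
P(x) = Σ yᵢ × Lᵢ(x)
where Lᵢ(x) = Π_{j≠i} (x - xⱼ)/(xᵢ - xⱼ)

L_0(3.9) = (3.9 - 5)/(3 - 5) × (3.9 - 7)/(3 - 7) = 0.426250
L_1(3.9) = (3.9 - 3)/(5 - 3) × (3.9 - 7)/(5 - 7) = 0.697500
L_2(3.9) = (3.9 - 3)/(7 - 3) × (3.9 - 5)/(7 - 5) = -0.123750

P(3.9) = 11×L_0(3.9) + 1×L_1(3.9) + (-3)×L_2(3.9)
P(3.9) = 5.757500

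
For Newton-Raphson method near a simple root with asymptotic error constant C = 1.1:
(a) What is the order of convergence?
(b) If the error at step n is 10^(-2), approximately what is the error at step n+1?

(a) Newton-Raphson has quadratic (order 2) convergence near simple roots.
    This means |e_{n+1}| ≈ C|e_n|².

(b) With |e_n| = 10^(-2) and C = 1.1:
    |e_{n+1}| ≈ 1.1 × (10^(-2))² = 1.1 × 10^(-4)

(a) 2 (quadratic); (b) |e_{n+1}| ≈ 1.100e-04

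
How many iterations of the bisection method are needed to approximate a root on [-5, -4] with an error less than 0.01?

We need (b-a)/2^n ≤ 0.01
(-4 - (-5))/2^n ≤ 0.01
1/2^n ≤ 0.01
2^n ≥ 100
n ≥ log₂(100) = 6.64
n ≥ 7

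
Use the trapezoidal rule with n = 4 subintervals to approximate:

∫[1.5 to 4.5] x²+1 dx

f(x) = x²+1
a = 1.5, b = 4.5, n = 4
h = (b - a)/n = 0.750000

Trapezoidal rule: (h/2)[f(x₀) + 2f(x₁) + 2f(x₂) + ... + f(xₙ)]

x_0 = 1.5000, f(x_0) = 3.250000, coefficient = 1
x_1 = 2.2500, f(x_1) = 6.062500, coefficient = 2
x_2 = 3.0000, f(x_2) = 10.000000, coefficient = 2
x_3 = 3.7500, f(x_3) = 15.062500, coefficient = 2
x_4 = 4.5000, f(x_4) = 21.250000, coefficient = 1

I ≈ (0.750000/2) × 86.750000 = 32.531250
Exact value: 32.250000
Error: 0.281250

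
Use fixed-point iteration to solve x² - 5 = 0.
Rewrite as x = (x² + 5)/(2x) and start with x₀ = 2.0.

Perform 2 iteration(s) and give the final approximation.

Equation: x² - 5 = 0
Fixed-point form: x = (x² + 5)/(2x)
x₀ = 2.0

x_1 = g(2.000000) = 2.250000
x_2 = g(2.250000) = 2.236111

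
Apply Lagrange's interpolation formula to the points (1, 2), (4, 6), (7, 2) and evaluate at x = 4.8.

Lagrange interpolation formula:
P(x) = Σ yᵢ × Lᵢ(x)
where Lᵢ(x) = Π_{j≠i} (x - xⱼ)/(xᵢ - xⱼ)

L_0(4.8) = (4.8 - 4)/(1 - 4) × (4.8 - 7)/(1 - 7) = -0.097778
L_1(4.8) = (4.8 - 1)/(4 - 1) × (4.8 - 7)/(4 - 7) = 0.928889
L_2(4.8) = (4.8 - 1)/(7 - 1) × (4.8 - 4)/(7 - 4) = 0.168889

P(4.8) = 2×L_0(4.8) + 6×L_1(4.8) + 2×L_2(4.8)
P(4.8) = 5.715556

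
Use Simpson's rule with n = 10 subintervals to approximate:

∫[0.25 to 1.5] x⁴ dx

f(x) = x⁴
a = 0.25, b = 1.5, n = 10
h = (b - a)/n = 0.125000

Simpson's rule: (h/3)[f(x₀) + 4f(x₁) + 2f(x₂) + ... + f(xₙ)]

x_0 = 0.2500, f(x_0) = 0.003906, coefficient = 1
x_1 = 0.3750, f(x_1) = 0.019775, coefficient = 4
x_2 = 0.5000, f(x_2) = 0.062500, coefficient = 2
x_3 = 0.6250, f(x_3) = 0.152588, coefficient = 4
x_4 = 0.7500, f(x_4) = 0.316406, coefficient = 2
x_5 = 0.8750, f(x_5) = 0.586182, coefficient = 4
x_6 = 1.0000, f(x_6) = 1.000000, coefficient = 2
x_7 = 1.1250, f(x_7) = 1.601807, coefficient = 4
x_8 = 1.2500, f(x_8) = 2.441406, coefficient = 2
x_9 = 1.3750, f(x_9) = 3.574463, coefficient = 4
x_10 = 1.5000, f(x_10) = 5.062500, coefficient = 1

I ≈ (0.125000/3) × 36.446289 = 1.518595
Exact value: 1.518555
Error: 0.000041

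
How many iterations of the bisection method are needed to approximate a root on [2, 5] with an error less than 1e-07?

We need (b-a)/2^n ≤ 1e-07
(5 - 2)/2^n ≤ 1e-07
3/2^n ≤ 1e-07
2^n ≥ 30000000
n ≥ log₂(30000000) = 24.84
n ≥ 25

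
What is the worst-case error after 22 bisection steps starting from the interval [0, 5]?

Bisection error bound: |error| ≤ (b-a)/2^n
|error| ≤ (5 - 0)/2^22 = 5/2^22
|error| ≤ 0.0000011921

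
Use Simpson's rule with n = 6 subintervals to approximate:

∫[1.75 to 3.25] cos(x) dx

f(x) = cos(x)
a = 1.75, b = 3.25, n = 6
h = (b - a)/n = 0.250000

Simpson's rule: (h/3)[f(x₀) + 4f(x₁) + 2f(x₂) + ... + f(xₙ)]

x_0 = 1.7500, f(x_0) = -0.178246, coefficient = 1
x_1 = 2.0000, f(x_1) = -0.416147, coefficient = 4
x_2 = 2.2500, f(x_2) = -0.628174, coefficient = 2
x_3 = 2.5000, f(x_3) = -0.801144, coefficient = 4
x_4 = 2.7500, f(x_4) = -0.924302, coefficient = 2
x_5 = 3.0000, f(x_5) = -0.989992, coefficient = 4
x_6 = 3.2500, f(x_6) = -0.994130, coefficient = 1

I ≈ (0.250000/3) × -13.106460 = -1.092205
Exact value: -1.092181
Error: 0.000024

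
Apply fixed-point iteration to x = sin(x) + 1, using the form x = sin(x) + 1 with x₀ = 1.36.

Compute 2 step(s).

Equation: x = sin(x) + 1
Fixed-point form: x = sin(x) + 1
x₀ = 1.36

x_1 = g(1.360000) = 1.977865
x_2 = g(1.977865) = 1.918285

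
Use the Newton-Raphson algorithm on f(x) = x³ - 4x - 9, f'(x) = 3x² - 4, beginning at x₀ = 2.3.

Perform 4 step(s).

f(x) = x³ - 4x - 9
f'(x) = 3x² - 4
x₀ = 2.3

Newton-Raphson formula: x_{n+1} = x_n - f(x_n)/f'(x_n)

Iteration 1:
  f(2.300000) = -6.033000
  f'(2.300000) = 11.870000
  x_1 = 2.300000 - (-6.033000)/11.870000 = 2.808256
Iteration 2:
  f(2.808256) = 1.913732
  f'(2.808256) = 19.658907
  x_2 = 2.808256 - 1.913732/19.658907 = 2.710909
Iteration 3:
  f(2.710909) = 0.078914
  f'(2.710909) = 18.047087
  x_3 = 2.710909 - 0.078914/18.047087 = 2.706537
Iteration 4:
  f(2.706537) = 0.000155
  f'(2.706537) = 17.976021
  x_4 = 2.706537 - 0.000155/17.976021 = 2.706528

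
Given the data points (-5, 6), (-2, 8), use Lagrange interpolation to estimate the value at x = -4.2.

Lagrange interpolation formula:
P(x) = Σ yᵢ × Lᵢ(x)
where Lᵢ(x) = Π_{j≠i} (x - xⱼ)/(xᵢ - xⱼ)

L_0(-4.2) = (-4.2 - (-2))/(-5 - (-2)) = 0.733333
L_1(-4.2) = (-4.2 - (-5))/(-2 - (-5)) = 0.266667

P(-4.2) = 6×L_0(-4.2) + 8×L_1(-4.2)
P(-4.2) = 6.533333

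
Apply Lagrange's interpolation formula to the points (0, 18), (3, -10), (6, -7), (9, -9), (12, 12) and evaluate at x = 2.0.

Lagrange interpolation formula:
P(x) = Σ yᵢ × Lᵢ(x)
where Lᵢ(x) = Π_{j≠i} (x - xⱼ)/(xᵢ - xⱼ)

L_0(2.0) = (2.0 - 3)/(0 - 3) × (2.0 - 6)/(0 - 6) × (2.0 - 9)/(0 - 9) × (2.0 - 12)/(0 - 12) = 0.144033
L_1(2.0) = (2.0 - 0)/(3 - 0) × (2.0 - 6)/(3 - 6) × (2.0 - 9)/(3 - 9) × (2.0 - 12)/(3 - 12) = 1.152263
L_2(2.0) = (2.0 - 0)/(6 - 0) × (2.0 - 3)/(6 - 3) × (2.0 - 9)/(6 - 9) × (2.0 - 12)/(6 - 12) = -0.432099
L_3(2.0) = (2.0 - 0)/(9 - 0) × (2.0 - 3)/(9 - 3) × (2.0 - 6)/(9 - 6) × (2.0 - 12)/(9 - 12) = 0.164609
L_4(2.0) = (2.0 - 0)/(12 - 0) × (2.0 - 3)/(12 - 3) × (2.0 - 6)/(12 - 6) × (2.0 - 9)/(12 - 9) = -0.028807

P(2.0) = 18×L_0(2.0) + (-10)×L_1(2.0) + (-7)×L_2(2.0) + (-9)×L_3(2.0) + 12×L_4(2.0)
P(2.0) = -7.732510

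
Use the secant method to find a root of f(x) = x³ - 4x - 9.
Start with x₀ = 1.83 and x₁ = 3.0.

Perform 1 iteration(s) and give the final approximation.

f(x) = x³ - 4x - 9
x₀ = 1.83, x₁ = 3.0

Secant formula: x_{n+1} = x_n - f(x_n)(x_n - x_{n-1})/(f(x_n) - f(x_{n-1}))

Iteration 1:
  f(1.830000) = -10.191513
  f(3.000000) = 6.000000
  x_2 = 3.000000 - 6.000000×(3.000000 - 1.830000)/(6.000000 - (-10.191513))
       = 2.566440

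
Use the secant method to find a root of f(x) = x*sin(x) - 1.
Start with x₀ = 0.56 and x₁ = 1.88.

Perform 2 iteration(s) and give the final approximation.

f(x) = x*sin(x) - 1
x₀ = 0.56, x₁ = 1.88

Secant formula: x_{n+1} = x_n - f(x_n)(x_n - x_{n-1})/(f(x_n) - f(x_{n-1}))

Iteration 1:
  f(0.560000) = -0.702536
  f(1.880000) = 0.790843
  x_2 = 1.880000 - 0.790843×(1.880000 - 0.560000)/(0.790843 - (-0.702536))
       = 1.180972
Iteration 2:
  f(1.880000) = 0.790843
  f(1.180972) = 0.092371
  x_3 = 1.180972 - 0.092371×(1.180972 - 1.880000)/(0.092371 - 0.790843)
       = 1.088528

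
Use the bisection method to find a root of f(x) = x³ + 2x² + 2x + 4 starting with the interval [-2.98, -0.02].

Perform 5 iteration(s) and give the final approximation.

f(x) = x³ + 2x² + 2x + 4
Initial interval: [-2.98, -0.02]

Iteration 1:
  c_1 = (-2.980000 + (-0.020000))/2 = -1.500000
  f(c_1) = f(-1.500000) = 2.125000
  f(a) × f(c) < 0, new interval: [-2.980000, -1.500000]
Iteration 2:
  c_2 = (-2.980000 + (-1.500000))/2 = -2.240000
  f(c_2) = f(-2.240000) = -1.684224
  f(a) × f(c) ≥ 0, new interval: [-2.240000, -1.500000]
Iteration 3:
  c_3 = (-2.240000 + (-1.500000))/2 = -1.870000
  f(c_3) = f(-1.870000) = 0.714597
  f(a) × f(c) < 0, new interval: [-2.240000, -1.870000]
Iteration 4:
  c_4 = (-2.240000 + (-1.870000))/2 = -2.055000
  f(c_4) = f(-2.055000) = -0.342266
  f(a) × f(c) ≥ 0, new interval: [-2.055000, -1.870000]
Iteration 5:
  c_5 = (-2.055000 + (-1.870000))/2 = -1.962500
  f(c_5) = f(-1.962500) = 0.219428
  f(a) × f(c) < 0, new interval: [-2.055000, -1.962500]

After 5 iteration(s), the approximation is c_5 = -1.962500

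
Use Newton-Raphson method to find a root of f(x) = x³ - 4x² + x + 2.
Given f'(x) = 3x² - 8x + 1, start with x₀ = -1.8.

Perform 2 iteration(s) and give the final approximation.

f(x) = x³ - 4x² + x + 2
f'(x) = 3x² - 8x + 1
x₀ = -1.8

Newton-Raphson formula: x_{n+1} = x_n - f(x_n)/f'(x_n)

Iteration 1:
  f(-1.800000) = -18.592000
  f'(-1.800000) = 25.120000
  x_1 = -1.800000 - (-18.592000)/25.120000 = -1.059873
Iteration 2:
  f(-1.059873) = -4.743779
  f'(-1.059873) = 12.848971
  x_2 = -1.059873 - (-4.743779)/12.848971 = -0.690677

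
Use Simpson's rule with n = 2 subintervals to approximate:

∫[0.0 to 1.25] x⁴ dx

f(x) = x⁴
a = 0.0, b = 1.25, n = 2
h = (b - a)/n = 0.625000

Simpson's rule: (h/3)[f(x₀) + 4f(x₁) + 2f(x₂) + ... + f(xₙ)]

x_0 = 0.0000, f(x_0) = 0.000000, coefficient = 1
x_1 = 0.6250, f(x_1) = 0.152588, coefficient = 4
x_2 = 1.2500, f(x_2) = 2.441406, coefficient = 1

I ≈ (0.625000/3) × 3.051758 = 0.635783
Exact value: 0.610352
Error: 0.025431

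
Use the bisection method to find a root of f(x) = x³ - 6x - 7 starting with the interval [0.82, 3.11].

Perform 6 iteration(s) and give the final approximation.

f(x) = x³ - 6x - 7
Initial interval: [0.82, 3.11]

Iteration 1:
  c_1 = (0.820000 + 3.110000)/2 = 1.965000
  f(c_1) = f(1.965000) = -11.202693
  f(a) × f(c) ≥ 0, new interval: [1.965000, 3.110000]
Iteration 2:
  c_2 = (1.965000 + 3.110000)/2 = 2.537500
  f(c_2) = f(2.537500) = -5.886275
  f(a) × f(c) ≥ 0, new interval: [2.537500, 3.110000]
Iteration 3:
  c_3 = (2.537500 + 3.110000)/2 = 2.823750
  f(c_3) = f(2.823750) = -1.427148
  f(a) × f(c) ≥ 0, new interval: [2.823750, 3.110000]
Iteration 4:
  c_4 = (2.823750 + 3.110000)/2 = 2.966875
  f(c_4) = f(2.966875) = 1.314214
  f(a) × f(c) < 0, new interval: [2.823750, 2.966875]
Iteration 5:
  c_5 = (2.823750 + 2.966875)/2 = 2.895312
  f(c_5) = f(2.895312) = -0.100950
  f(a) × f(c) ≥ 0, new interval: [2.895312, 2.966875]
Iteration 6:
  c_6 = (2.895312 + 2.966875)/2 = 2.931094
  f(c_6) = f(2.931094) = 0.595374
  f(a) × f(c) < 0, new interval: [2.895312, 2.931094]

After 6 iteration(s), the approximation is c_6 = 2.931094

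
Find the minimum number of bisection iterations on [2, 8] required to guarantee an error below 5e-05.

We need (b-a)/2^n ≤ 5e-05
(8 - 2)/2^n ≤ 5e-05
6/2^n ≤ 5e-05
2^n ≥ 120000
n ≥ log₂(120000) = 16.87
n ≥ 17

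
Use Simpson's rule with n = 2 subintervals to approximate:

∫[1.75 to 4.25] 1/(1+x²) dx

f(x) = 1/(1+x²)
a = 1.75, b = 4.25, n = 2
h = (b - a)/n = 1.250000

Simpson's rule: (h/3)[f(x₀) + 4f(x₁) + 2f(x₂) + ... + f(xₙ)]

x_0 = 1.7500, f(x_0) = 0.246154, coefficient = 1
x_1 = 3.0000, f(x_1) = 0.100000, coefficient = 4
x_2 = 4.2500, f(x_2) = 0.052459, coefficient = 1

I ≈ (1.250000/3) × 0.698613 = 0.291089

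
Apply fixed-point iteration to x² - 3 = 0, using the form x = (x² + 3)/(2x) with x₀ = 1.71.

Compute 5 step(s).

Equation: x² - 3 = 0
Fixed-point form: x = (x² + 3)/(2x)
x₀ = 1.71

x_1 = g(1.710000) = 1.732193
x_2 = g(1.732193) = 1.732051
x_3 = g(1.732051) = 1.732051
x_4 = g(1.732051) = 1.732051
x_5 = g(1.732051) = 1.732051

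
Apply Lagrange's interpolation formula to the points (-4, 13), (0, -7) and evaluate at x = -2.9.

Lagrange interpolation formula:
P(x) = Σ yᵢ × Lᵢ(x)
where Lᵢ(x) = Π_{j≠i} (x - xⱼ)/(xᵢ - xⱼ)

L_0(-2.9) = (-2.9 - 0)/(-4 - 0) = 0.725000
L_1(-2.9) = (-2.9 - (-4))/(0 - (-4)) = 0.275000

P(-2.9) = 13×L_0(-2.9) + (-7)×L_1(-2.9)
P(-2.9) = 7.500000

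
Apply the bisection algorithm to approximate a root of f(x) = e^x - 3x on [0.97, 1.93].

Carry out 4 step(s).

f(x) = e^x - 3x
Initial interval: [0.97, 1.93]

Iteration 1:
  c_1 = (0.970000 + 1.930000)/2 = 1.450000
  f(c_1) = f(1.450000) = -0.086885
  f(a) × f(c) ≥ 0, new interval: [1.450000, 1.930000]
Iteration 2:
  c_2 = (1.450000 + 1.930000)/2 = 1.690000
  f(c_2) = f(1.690000) = 0.349481
  f(a) × f(c) < 0, new interval: [1.450000, 1.690000]
Iteration 3:
  c_3 = (1.450000 + 1.690000)/2 = 1.570000
  f(c_3) = f(1.570000) = 0.096648
  f(a) × f(c) < 0, new interval: [1.450000, 1.570000]
Iteration 4:
  c_4 = (1.450000 + 1.570000)/2 = 1.510000
  f(c_4) = f(1.510000) = -0.003269
  f(a) × f(c) ≥ 0, new interval: [1.510000, 1.570000]

After 4 iteration(s), the approximation is c_4 = 1.510000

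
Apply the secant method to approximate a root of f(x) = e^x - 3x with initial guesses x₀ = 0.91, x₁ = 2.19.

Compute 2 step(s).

f(x) = e^x - 3x
x₀ = 0.91, x₁ = 2.19

Secant formula: x_{n+1} = x_n - f(x_n)(x_n - x_{n-1})/(f(x_n) - f(x_{n-1}))

Iteration 1:
  f(0.910000) = -0.245677
  f(2.190000) = 2.365213
  x_2 = 2.190000 - 2.365213×(2.190000 - 0.910000)/(2.365213 - (-0.245677))
       = 1.030444
Iteration 2:
  f(2.190000) = 2.365213
  f(1.030444) = -0.289022
  x_3 = 1.030444 - (-0.289022)×(1.030444 - 2.190000)/(-0.289022 - 2.365213)
       = 1.156710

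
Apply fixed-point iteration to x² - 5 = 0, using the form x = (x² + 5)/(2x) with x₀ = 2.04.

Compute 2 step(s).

Equation: x² - 5 = 0
Fixed-point form: x = (x² + 5)/(2x)
x₀ = 2.04

x_1 = g(2.040000) = 2.245490
x_2 = g(2.245490) = 2.236088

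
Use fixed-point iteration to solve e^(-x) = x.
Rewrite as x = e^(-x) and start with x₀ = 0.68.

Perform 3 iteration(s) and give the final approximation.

Equation: e^(-x) = x
Fixed-point form: x = e^(-x)
x₀ = 0.68

x_1 = g(0.680000) = 0.506617
x_2 = g(0.506617) = 0.602531
x_3 = g(0.602531) = 0.547425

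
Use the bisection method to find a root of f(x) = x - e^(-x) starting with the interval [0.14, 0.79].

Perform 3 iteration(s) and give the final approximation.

f(x) = x - e^(-x)
Initial interval: [0.14, 0.79]

Iteration 1:
  c_1 = (0.140000 + 0.790000)/2 = 0.465000
  f(c_1) = f(0.465000) = -0.163135
  f(a) × f(c) ≥ 0, new interval: [0.465000, 0.790000]
Iteration 2:
  c_2 = (0.465000 + 0.790000)/2 = 0.627500
  f(c_2) = f(0.627500) = 0.093575
  f(a) × f(c) < 0, new interval: [0.465000, 0.627500]
Iteration 3:
  c_3 = (0.465000 + 0.627500)/2 = 0.546250
  f(c_3) = f(0.546250) = -0.032867
  f(a) × f(c) ≥ 0, new interval: [0.546250, 0.627500]

After 3 iteration(s), the approximation is c_3 = 0.546250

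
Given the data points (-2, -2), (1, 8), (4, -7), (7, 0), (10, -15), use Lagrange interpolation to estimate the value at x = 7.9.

Lagrange interpolation formula:
P(x) = Σ yᵢ × Lᵢ(x)
where Lᵢ(x) = Π_{j≠i} (x - xⱼ)/(xᵢ - xⱼ)

L_0(7.9) = (7.9 - 1)/(-2 - 1) × (7.9 - 4)/(-2 - 4) × (7.9 - 7)/(-2 - 7) × (7.9 - 10)/(-2 - 10) = -0.026163
L_1(7.9) = (7.9 - (-2))/(1 - (-2)) × (7.9 - 4)/(1 - 4) × (7.9 - 7)/(1 - 7) × (7.9 - 10)/(1 - 10) = 0.150150
L_2(7.9) = (7.9 - (-2))/(4 - (-2)) × (7.9 - 1)/(4 - 1) × (7.9 - 7)/(4 - 7) × (7.9 - 10)/(4 - 10) = -0.398475
L_3(7.9) = (7.9 - (-2))/(7 - (-2)) × (7.9 - 1)/(7 - 1) × (7.9 - 4)/(7 - 4) × (7.9 - 10)/(7 - 10) = 1.151150
L_4(7.9) = (7.9 - (-2))/(10 - (-2)) × (7.9 - 1)/(10 - 1) × (7.9 - 4)/(10 - 4) × (7.9 - 7)/(10 - 7) = 0.123338

P(7.9) = (-2)×L_0(7.9) + 8×L_1(7.9) + (-7)×L_2(7.9) + 0×L_3(7.9) + (-15)×L_4(7.9)
P(7.9) = 2.192788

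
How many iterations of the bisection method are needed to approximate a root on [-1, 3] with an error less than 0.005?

We need (b-a)/2^n ≤ 0.005
(3 - (-1))/2^n ≤ 0.005
4/2^n ≤ 0.005
2^n ≥ 800
n ≥ log₂(800) = 9.64
n ≥ 10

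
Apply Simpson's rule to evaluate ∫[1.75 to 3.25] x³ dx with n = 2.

f(x) = x³
a = 1.75, b = 3.25, n = 2
h = (b - a)/n = 0.750000

Simpson's rule: (h/3)[f(x₀) + 4f(x₁) + 2f(x₂) + ... + f(xₙ)]

x_0 = 1.7500, f(x_0) = 5.359375, coefficient = 1
x_1 = 2.5000, f(x_1) = 15.625000, coefficient = 4
x_2 = 3.2500, f(x_2) = 34.328125, coefficient = 1

I ≈ (0.750000/3) × 102.187500 = 25.546875
Exact value: 25.546875
Error: 0.000000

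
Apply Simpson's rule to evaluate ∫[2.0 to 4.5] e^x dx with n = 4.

f(x) = e^x
a = 2.0, b = 4.5, n = 4
h = (b - a)/n = 0.625000

Simpson's rule: (h/3)[f(x₀) + 4f(x₁) + 2f(x₂) + ... + f(xₙ)]

x_0 = 2.0000, f(x_0) = 7.389056, coefficient = 1
x_1 = 2.6250, f(x_1) = 13.804574, coefficient = 4
x_2 = 3.2500, f(x_2) = 25.790340, coefficient = 2
x_3 = 3.8750, f(x_3) = 48.182698, coefficient = 4
x_4 = 4.5000, f(x_4) = 90.017131, coefficient = 1

I ≈ (0.625000/3) × 396.935957 = 82.694991
Exact value: 82.628075
Error: 0.066916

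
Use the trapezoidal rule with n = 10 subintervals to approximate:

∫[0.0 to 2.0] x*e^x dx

f(x) = x*e^x
a = 0.0, b = 2.0, n = 10
h = (b - a)/n = 0.200000

Trapezoidal rule: (h/2)[f(x₀) + 2f(x₁) + 2f(x₂) + ... + f(xₙ)]

x_0 = 0.0000, f(x_0) = 0.000000, coefficient = 1
x_1 = 0.2000, f(x_1) = 0.244281, coefficient = 2
x_2 = 0.4000, f(x_2) = 0.596730, coefficient = 2
x_3 = 0.6000, f(x_3) = 1.093271, coefficient = 2
x_4 = 0.8000, f(x_4) = 1.780433, coefficient = 2
x_5 = 1.0000, f(x_5) = 2.718282, coefficient = 2
x_6 = 1.2000, f(x_6) = 3.984140, coefficient = 2
x_7 = 1.4000, f(x_7) = 5.677280, coefficient = 2
x_8 = 1.6000, f(x_8) = 7.924852, coefficient = 2
x_9 = 1.8000, f(x_9) = 10.889365, coefficient = 2
x_10 = 2.0000, f(x_10) = 14.778112, coefficient = 1

I ≈ (0.200000/2) × 84.595380 = 8.459538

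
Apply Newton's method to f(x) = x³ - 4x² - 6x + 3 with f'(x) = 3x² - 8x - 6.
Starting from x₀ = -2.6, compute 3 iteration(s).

f(x) = x³ - 4x² - 6x + 3
f'(x) = 3x² - 8x - 6
x₀ = -2.6

Newton-Raphson formula: x_{n+1} = x_n - f(x_n)/f'(x_n)

Iteration 1:
  f(-2.600000) = -26.016000
  f'(-2.600000) = 35.080000
  x_1 = -2.600000 - (-26.016000)/35.080000 = -1.858381
Iteration 2:
  f(-1.858381) = -6.082098
  f'(-1.858381) = 19.227785
  x_2 = -1.858381 - (-6.082098)/19.227785 = -1.542063
Iteration 3:
  f(-1.542063) = -0.926412
  f'(-1.542063) = 13.470373
  x_3 = -1.542063 - (-0.926412)/13.470373 = -1.473289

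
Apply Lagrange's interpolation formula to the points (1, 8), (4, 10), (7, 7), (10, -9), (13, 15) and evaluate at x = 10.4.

Lagrange interpolation formula:
P(x) = Σ yᵢ × Lᵢ(x)
where Lᵢ(x) = Π_{j≠i} (x - xⱼ)/(xᵢ - xⱼ)

L_0(10.4) = (10.4 - 4)/(1 - 4) × (10.4 - 7)/(1 - 7) × (10.4 - 10)/(1 - 10) × (10.4 - 13)/(1 - 13) = -0.011641
L_1(10.4) = (10.4 - 1)/(4 - 1) × (10.4 - 7)/(4 - 7) × (10.4 - 10)/(4 - 10) × (10.4 - 13)/(4 - 13) = 0.068392
L_2(10.4) = (10.4 - 1)/(7 - 1) × (10.4 - 4)/(7 - 4) × (10.4 - 10)/(7 - 10) × (10.4 - 13)/(7 - 13) = -0.193106
L_3(10.4) = (10.4 - 1)/(10 - 1) × (10.4 - 4)/(10 - 4) × (10.4 - 7)/(10 - 7) × (10.4 - 13)/(10 - 13) = 1.094268
L_4(10.4) = (10.4 - 1)/(13 - 1) × (10.4 - 4)/(13 - 4) × (10.4 - 7)/(13 - 7) × (10.4 - 10)/(13 - 10) = 0.042087

P(10.4) = 8×L_0(10.4) + 10×L_1(10.4) + 7×L_2(10.4) + (-9)×L_3(10.4) + 15×L_4(10.4)
P(10.4) = -9.978061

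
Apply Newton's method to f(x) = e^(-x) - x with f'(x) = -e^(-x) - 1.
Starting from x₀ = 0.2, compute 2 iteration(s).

f(x) = e^(-x) - x
f'(x) = -e^(-x) - 1
x₀ = 0.2

Newton-Raphson formula: x_{n+1} = x_n - f(x_n)/f'(x_n)

Iteration 1:
  f(0.200000) = 0.618731
  f'(0.200000) = -1.818731
  x_1 = 0.200000 - 0.618731/(-1.818731) = 0.540199
Iteration 2:
  f(0.540199) = 0.042433
  f'(0.540199) = -1.582632
  x_2 = 0.540199 - 0.042433/(-1.582632) = 0.567011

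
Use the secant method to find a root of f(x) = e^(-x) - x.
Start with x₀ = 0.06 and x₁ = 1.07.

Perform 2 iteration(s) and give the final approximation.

f(x) = e^(-x) - x
x₀ = 0.06, x₁ = 1.07

Secant formula: x_{n+1} = x_n - f(x_n)(x_n - x_{n-1})/(f(x_n) - f(x_{n-1}))

Iteration 1:
  f(0.060000) = 0.881765
  f(1.070000) = -0.726991
  x_2 = 1.070000 - (-0.726991)×(1.070000 - 0.060000)/(-0.726991 - 0.881765)
       = 0.613584
Iteration 2:
  f(1.070000) = -0.726991
  f(0.613584) = -0.072178
  x_3 = 0.613584 - (-0.072178)×(0.613584 - 1.070000)/(-0.072178 - (-0.726991))
       = 0.563275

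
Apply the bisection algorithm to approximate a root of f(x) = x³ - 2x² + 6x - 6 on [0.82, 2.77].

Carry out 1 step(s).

f(x) = x³ - 2x² + 6x - 6
Initial interval: [0.82, 2.77]

Iteration 1:
  c_1 = (0.820000 + 2.770000)/2 = 1.795000
  f(c_1) = f(1.795000) = 4.109485
  f(a) × f(c) < 0, new interval: [0.820000, 1.795000]

After 1 iteration(s), the approximation is c_1 = 1.795000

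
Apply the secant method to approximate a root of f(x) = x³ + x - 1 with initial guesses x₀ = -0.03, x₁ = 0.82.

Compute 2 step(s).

f(x) = x³ + x - 1
x₀ = -0.03, x₁ = 0.82

Secant formula: x_{n+1} = x_n - f(x_n)(x_n - x_{n-1})/(f(x_n) - f(x_{n-1}))

Iteration 1:
  f(-0.030000) = -1.030027
  f(0.820000) = 0.371368
  x_2 = 0.820000 - 0.371368×(0.820000 - (-0.030000))/(0.371368 - (-1.030027))
       = 0.594751
Iteration 2:
  f(0.820000) = 0.371368
  f(0.594751) = -0.194868
  x_3 = 0.594751 - (-0.194868)×(0.594751 - 0.820000)/(-0.194868 - 0.371368)
       = 0.672270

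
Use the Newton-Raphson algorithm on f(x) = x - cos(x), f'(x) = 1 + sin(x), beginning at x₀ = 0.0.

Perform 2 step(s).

f(x) = x - cos(x)
f'(x) = 1 + sin(x)
x₀ = 0.0

Newton-Raphson formula: x_{n+1} = x_n - f(x_n)/f'(x_n)

Iteration 1:
  f(0.000000) = -1.000000
  f'(0.000000) = 1.000000
  x_1 = 0.000000 - (-1.000000)/1.000000 = 1.000000
Iteration 2:
  f(1.000000) = 0.459698
  f'(1.000000) = 1.841471
  x_2 = 1.000000 - 0.459698/1.841471 = 0.750364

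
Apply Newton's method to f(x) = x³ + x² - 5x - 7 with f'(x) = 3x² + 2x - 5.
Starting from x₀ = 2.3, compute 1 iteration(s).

f(x) = x³ + x² - 5x - 7
f'(x) = 3x² + 2x - 5
x₀ = 2.3

Newton-Raphson formula: x_{n+1} = x_n - f(x_n)/f'(x_n)

Iteration 1:
  f(2.300000) = -1.043000
  f'(2.300000) = 15.470000
  x_1 = 2.300000 - (-1.043000)/15.470000 = 2.367421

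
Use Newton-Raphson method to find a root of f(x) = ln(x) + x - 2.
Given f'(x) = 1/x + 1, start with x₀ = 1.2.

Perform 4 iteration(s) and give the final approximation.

f(x) = ln(x) + x - 2
f'(x) = 1/x + 1
x₀ = 1.2

Newton-Raphson formula: x_{n+1} = x_n - f(x_n)/f'(x_n)

Iteration 1:
  f(1.200000) = -0.617678
  f'(1.200000) = 1.833333
  x_1 = 1.200000 - (-0.617678)/1.833333 = 1.536916
Iteration 2:
  f(1.536916) = -0.033307
  f'(1.536916) = 1.650654
  x_2 = 1.536916 - (-0.033307)/1.650654 = 1.557094
Iteration 3:
  f(1.557094) = -0.000085
  f'(1.557094) = 1.642222
  x_3 = 1.557094 - (-0.000085)/1.642222 = 1.557146
Iteration 4:
  f(1.557146) = 0.000000
  f'(1.557146) = 1.642201
  x_4 = 1.557146 - 0.000000/1.642201 = 1.557146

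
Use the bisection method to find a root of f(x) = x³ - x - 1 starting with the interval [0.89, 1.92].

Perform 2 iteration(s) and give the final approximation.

f(x) = x³ - x - 1
Initial interval: [0.89, 1.92]

Iteration 1:
  c_1 = (0.890000 + 1.920000)/2 = 1.405000
  f(c_1) = f(1.405000) = 0.368505
  f(a) × f(c) < 0, new interval: [0.890000, 1.405000]
Iteration 2:
  c_2 = (0.890000 + 1.405000)/2 = 1.147500
  f(c_2) = f(1.147500) = -0.636522
  f(a) × f(c) ≥ 0, new interval: [1.147500, 1.405000]

After 2 iteration(s), the approximation is c_2 = 1.147500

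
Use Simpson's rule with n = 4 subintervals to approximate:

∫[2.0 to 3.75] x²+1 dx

f(x) = x²+1
a = 2.0, b = 3.75, n = 4
h = (b - a)/n = 0.437500

Simpson's rule: (h/3)[f(x₀) + 4f(x₁) + 2f(x₂) + ... + f(xₙ)]

x_0 = 2.0000, f(x_0) = 5.000000, coefficient = 1
x_1 = 2.4375, f(x_1) = 6.941406, coefficient = 4
x_2 = 2.8750, f(x_2) = 9.265625, coefficient = 2
x_3 = 3.3125, f(x_3) = 11.972656, coefficient = 4
x_4 = 3.7500, f(x_4) = 15.062500, coefficient = 1

I ≈ (0.437500/3) × 114.250000 = 16.661458
Exact value: 16.661458
Error: 0.000000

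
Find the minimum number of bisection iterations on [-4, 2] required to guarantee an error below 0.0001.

We need (b-a)/2^n ≤ 0.0001
(2 - (-4))/2^n ≤ 0.0001
6/2^n ≤ 0.0001
2^n ≥ 60000
n ≥ log₂(60000) = 15.87
n ≥ 16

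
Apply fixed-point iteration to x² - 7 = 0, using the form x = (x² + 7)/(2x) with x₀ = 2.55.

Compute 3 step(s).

Equation: x² - 7 = 0
Fixed-point form: x = (x² + 7)/(2x)
x₀ = 2.55

x_1 = g(2.550000) = 2.647549
x_2 = g(2.647549) = 2.645752
x_3 = g(2.645752) = 2.645751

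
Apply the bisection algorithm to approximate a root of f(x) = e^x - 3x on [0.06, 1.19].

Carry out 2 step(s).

f(x) = e^x - 3x
Initial interval: [0.06, 1.19]

Iteration 1:
  c_1 = (0.060000 + 1.190000)/2 = 0.625000
  f(c_1) = f(0.625000) = -0.006754
  f(a) × f(c) < 0, new interval: [0.060000, 0.625000]
Iteration 2:
  c_2 = (0.060000 + 0.625000)/2 = 0.342500
  f(c_2) = f(0.342500) = 0.380964
  f(a) × f(c) ≥ 0, new interval: [0.342500, 0.625000]

After 2 iteration(s), the approximation is c_2 = 0.342500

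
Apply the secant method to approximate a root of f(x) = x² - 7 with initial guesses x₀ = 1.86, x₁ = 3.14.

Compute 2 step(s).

f(x) = x² - 7
x₀ = 1.86, x₁ = 3.14

Secant formula: x_{n+1} = x_n - f(x_n)(x_n - x_{n-1})/(f(x_n) - f(x_{n-1}))

Iteration 1:
  f(1.860000) = -3.540400
  f(3.140000) = 2.859600
  x_2 = 3.140000 - 2.859600×(3.140000 - 1.860000)/(2.859600 - (-3.540400))
       = 2.568080
Iteration 2:
  f(3.140000) = 2.859600
  f(2.568080) = -0.404965
  x_3 = 2.568080 - (-0.404965)×(2.568080 - 3.140000)/(-0.404965 - 2.859600)
       = 2.639026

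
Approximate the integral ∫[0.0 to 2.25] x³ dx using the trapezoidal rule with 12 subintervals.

f(x) = x³
a = 0.0, b = 2.25, n = 12
h = (b - a)/n = 0.187500

Trapezoidal rule: (h/2)[f(x₀) + 2f(x₁) + 2f(x₂) + ... + f(xₙ)]

x_0 = 0.0000, f(x_0) = 0.000000, coefficient = 1
x_1 = 0.1875, f(x_1) = 0.006592, coefficient = 2
x_2 = 0.3750, f(x_2) = 0.052734, coefficient = 2
x_3 = 0.5625, f(x_3) = 0.177979, coefficient = 2
x_4 = 0.7500, f(x_4) = 0.421875, coefficient = 2
x_5 = 0.9375, f(x_5) = 0.823975, coefficient = 2
x_6 = 1.1250, f(x_6) = 1.423828, coefficient = 2
x_7 = 1.3125, f(x_7) = 2.260986, coefficient = 2
x_8 = 1.5000, f(x_8) = 3.375000, coefficient = 2
x_9 = 1.6875, f(x_9) = 4.805420, coefficient = 2
x_10 = 1.8750, f(x_10) = 6.591797, coefficient = 2
x_11 = 2.0625, f(x_11) = 8.773682, coefficient = 2
x_12 = 2.2500, f(x_12) = 11.390625, coefficient = 1

I ≈ (0.187500/2) × 68.818359 = 6.451721
Exact value: 6.407227
Error: 0.044495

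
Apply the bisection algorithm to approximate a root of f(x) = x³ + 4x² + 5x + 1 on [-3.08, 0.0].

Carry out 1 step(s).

f(x) = x³ + 4x² + 5x + 1
Initial interval: [-3.08, 0.0]

Iteration 1:
  c_1 = (-3.080000 + 0.000000)/2 = -1.540000
  f(c_1) = f(-1.540000) = -0.865864
  f(a) × f(c) ≥ 0, new interval: [-1.540000, 0.000000]

After 1 iteration(s), the approximation is c_1 = -1.540000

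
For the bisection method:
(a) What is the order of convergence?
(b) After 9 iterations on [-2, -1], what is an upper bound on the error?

(a) Bisection has linear (order 1) convergence; the error is halved each step.

(b) Error bound = (b-a)/2^n = (-1 - (-2))/2^{9}
    = 1/2^{9}

(a) 1 (linear); (b) error ≤ 1.95e-03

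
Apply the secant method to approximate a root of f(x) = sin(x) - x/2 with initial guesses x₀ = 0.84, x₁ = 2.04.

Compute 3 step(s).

f(x) = sin(x) - x/2
x₀ = 0.84, x₁ = 2.04

Secant formula: x_{n+1} = x_n - f(x_n)(x_n - x_{n-1})/(f(x_n) - f(x_{n-1}))

Iteration 1:
  f(0.840000) = 0.324643
  f(2.040000) = -0.128071
  x_2 = 2.040000 - (-0.128071)×(2.040000 - 0.840000)/(-0.128071 - 0.324643)
       = 1.700524
Iteration 2:
  f(2.040000) = -0.128071
  f(1.700524) = 0.141335
  x_3 = 1.700524 - 0.141335×(1.700524 - 2.040000)/(0.141335 - (-0.128071))
       = 1.878619
Iteration 3:
  f(1.700524) = 0.141335
  f(1.878619) = 0.013686
  x_4 = 1.878619 - 0.013686×(1.878619 - 1.700524)/(0.013686 - 0.141335)
       = 1.897714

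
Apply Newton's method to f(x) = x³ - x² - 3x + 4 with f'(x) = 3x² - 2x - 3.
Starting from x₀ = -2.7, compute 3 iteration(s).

f(x) = x³ - x² - 3x + 4
f'(x) = 3x² - 2x - 3
x₀ = -2.7

Newton-Raphson formula: x_{n+1} = x_n - f(x_n)/f'(x_n)

Iteration 1:
  f(-2.700000) = -14.873000
  f'(-2.700000) = 24.270000
  x_1 = -2.700000 - (-14.873000)/24.270000 = -2.087186
Iteration 2:
  f(-2.087186) = -3.187288
  f'(-2.087186) = 14.243406
  x_2 = -2.087186 - (-3.187288)/14.243406 = -1.863413
Iteration 3:
  f(-1.863413) = -0.352412
  f'(-1.863413) = 11.143749
  x_3 = -1.863413 - (-0.352412)/11.143749 = -1.831789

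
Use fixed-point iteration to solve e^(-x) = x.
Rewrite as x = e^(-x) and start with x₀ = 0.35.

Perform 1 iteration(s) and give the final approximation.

Equation: e^(-x) = x
Fixed-point form: x = e^(-x)
x₀ = 0.35

x_1 = g(0.350000) = 0.704688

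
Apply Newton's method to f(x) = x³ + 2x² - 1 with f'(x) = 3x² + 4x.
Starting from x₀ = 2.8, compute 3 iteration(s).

f(x) = x³ + 2x² - 1
f'(x) = 3x² + 4x
x₀ = 2.8

Newton-Raphson formula: x_{n+1} = x_n - f(x_n)/f'(x_n)

Iteration 1:
  f(2.800000) = 36.632000
  f'(2.800000) = 34.720000
  x_1 = 2.800000 - 36.632000/34.720000 = 1.744931
Iteration 2:
  f(1.744931) = 10.402505
  f'(1.744931) = 16.114075
  x_2 = 1.744931 - 10.402505/16.114075 = 1.099377
Iteration 3:
  f(1.099377) = 2.745999
  f'(1.099377) = 8.023397
  x_3 = 1.099377 - 2.745999/8.023397 = 0.757128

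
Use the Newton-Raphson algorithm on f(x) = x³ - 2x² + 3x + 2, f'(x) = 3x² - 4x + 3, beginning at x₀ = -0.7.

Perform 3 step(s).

f(x) = x³ - 2x² + 3x + 2
f'(x) = 3x² - 4x + 3
x₀ = -0.7

Newton-Raphson formula: x_{n+1} = x_n - f(x_n)/f'(x_n)

Iteration 1:
  f(-0.700000) = -1.423000
  f'(-0.700000) = 7.270000
  x_1 = -0.700000 - (-1.423000)/7.270000 = -0.504264
Iteration 2:
  f(-0.504264) = -0.149582
  f'(-0.504264) = 5.779903
  x_2 = -0.504264 - (-0.149582)/5.779903 = -0.478384
Iteration 3:
  f(-0.478384) = -0.002335
  f'(-0.478384) = 5.600092
  x_3 = -0.478384 - (-0.002335)/5.600092 = -0.477967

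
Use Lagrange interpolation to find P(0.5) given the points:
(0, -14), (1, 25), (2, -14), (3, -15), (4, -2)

Lagrange interpolation formula:
P(x) = Σ yᵢ × Lᵢ(x)
where Lᵢ(x) = Π_{j≠i} (x - xⱼ)/(xᵢ - xⱼ)

L_0(0.5) = (0.5 - 1)/(0 - 1) × (0.5 - 2)/(0 - 2) × (0.5 - 3)/(0 - 3) × (0.5 - 4)/(0 - 4) = 0.273438
L_1(0.5) = (0.5 - 0)/(1 - 0) × (0.5 - 2)/(1 - 2) × (0.5 - 3)/(1 - 3) × (0.5 - 4)/(1 - 4) = 1.093750
L_2(0.5) = (0.5 - 0)/(2 - 0) × (0.5 - 1)/(2 - 1) × (0.5 - 3)/(2 - 3) × (0.5 - 4)/(2 - 4) = -0.546875
L_3(0.5) = (0.5 - 0)/(3 - 0) × (0.5 - 1)/(3 - 1) × (0.5 - 2)/(3 - 2) × (0.5 - 4)/(3 - 4) = 0.218750
L_4(0.5) = (0.5 - 0)/(4 - 0) × (0.5 - 1)/(4 - 1) × (0.5 - 2)/(4 - 2) × (0.5 - 3)/(4 - 3) = -0.039062

P(0.5) = (-14)×L_0(0.5) + 25×L_1(0.5) + (-14)×L_2(0.5) + (-15)×L_3(0.5) + (-2)×L_4(0.5)
P(0.5) = 27.968750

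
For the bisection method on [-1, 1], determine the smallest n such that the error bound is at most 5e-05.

We need (b-a)/2^n ≤ 5e-05
(1 - (-1))/2^n ≤ 5e-05
2/2^n ≤ 5e-05
2^n ≥ 40000
n ≥ log₂(40000) = 15.29
n ≥ 16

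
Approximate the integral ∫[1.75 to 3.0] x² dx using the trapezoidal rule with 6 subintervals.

f(x) = x²
a = 1.75, b = 3.0, n = 6
h = (b - a)/n = 0.208333

Trapezoidal rule: (h/2)[f(x₀) + 2f(x₁) + 2f(x₂) + ... + f(xₙ)]

x_0 = 1.7500, f(x_0) = 3.062500, coefficient = 1
x_1 = 1.9583, f(x_1) = 3.835069, coefficient = 2
x_2 = 2.1667, f(x_2) = 4.694444, coefficient = 2
x_3 = 2.3750, f(x_3) = 5.640625, coefficient = 2
x_4 = 2.5833, f(x_4) = 6.673611, coefficient = 2
x_5 = 2.7917, f(x_5) = 7.793403, coefficient = 2
x_6 = 3.0000, f(x_6) = 9.000000, coefficient = 1

I ≈ (0.208333/2) × 69.336806 = 7.222584
Exact value: 7.213542
Error: 0.009042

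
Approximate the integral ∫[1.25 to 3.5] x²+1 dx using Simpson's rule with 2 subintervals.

f(x) = x²+1
a = 1.25, b = 3.5, n = 2
h = (b - a)/n = 1.125000

Simpson's rule: (h/3)[f(x₀) + 4f(x₁) + 2f(x₂) + ... + f(xₙ)]

x_0 = 1.2500, f(x_0) = 2.562500, coefficient = 1
x_1 = 2.3750, f(x_1) = 6.640625, coefficient = 4
x_2 = 3.5000, f(x_2) = 13.250000, coefficient = 1

I ≈ (1.125000/3) × 42.375000 = 15.890625
Exact value: 15.890625
Error: 0.000000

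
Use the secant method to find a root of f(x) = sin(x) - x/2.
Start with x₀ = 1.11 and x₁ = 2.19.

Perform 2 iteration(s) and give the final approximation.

f(x) = sin(x) - x/2
x₀ = 1.11, x₁ = 2.19

Secant formula: x_{n+1} = x_n - f(x_n)(x_n - x_{n-1})/(f(x_n) - f(x_{n-1}))

Iteration 1:
  f(1.110000) = 0.340699
  f(2.190000) = -0.280659
  x_2 = 2.190000 - (-0.280659)×(2.190000 - 1.110000)/(-0.280659 - 0.340699)
       = 1.702178
Iteration 2:
  f(2.190000) = -0.280659
  f(1.702178) = 0.140293
  x_3 = 1.702178 - 0.140293×(1.702178 - 2.190000)/(0.140293 - (-0.280659))
       = 1.864757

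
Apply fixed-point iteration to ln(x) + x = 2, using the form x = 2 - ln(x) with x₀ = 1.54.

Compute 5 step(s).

Equation: ln(x) + x = 2
Fixed-point form: x = 2 - ln(x)
x₀ = 1.54

x_1 = g(1.540000) = 1.568218
x_2 = g(1.568218) = 1.550060
x_3 = g(1.550060) = 1.561706
x_4 = g(1.561706) = 1.554221
x_5 = g(1.554221) = 1.559025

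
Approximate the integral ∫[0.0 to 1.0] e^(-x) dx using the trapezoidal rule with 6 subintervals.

f(x) = e^(-x)
a = 0.0, b = 1.0, n = 6
h = (b - a)/n = 0.166667

Trapezoidal rule: (h/2)[f(x₀) + 2f(x₁) + 2f(x₂) + ... + f(xₙ)]

x_0 = 0.0000, f(x_0) = 1.000000, coefficient = 1
x_1 = 0.1667, f(x_1) = 0.846482, coefficient = 2
x_2 = 0.3333, f(x_2) = 0.716531, coefficient = 2
x_3 = 0.5000, f(x_3) = 0.606531, coefficient = 2
x_4 = 0.6667, f(x_4) = 0.513417, coefficient = 2
x_5 = 0.8333, f(x_5) = 0.434598, coefficient = 2
x_6 = 1.0000, f(x_6) = 0.367879, coefficient = 1

I ≈ (0.166667/2) × 7.602997 = 0.633583
Exact value: 0.632121
Error: 0.001463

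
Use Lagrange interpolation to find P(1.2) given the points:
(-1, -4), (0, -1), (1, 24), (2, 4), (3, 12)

Lagrange interpolation formula:
P(x) = Σ yᵢ × Lᵢ(x)
where Lᵢ(x) = Π_{j≠i} (x - xⱼ)/(xᵢ - xⱼ)

L_0(1.2) = (1.2 - 0)/(-1 - 0) × (1.2 - 1)/(-1 - 1) × (1.2 - 2)/(-1 - 2) × (1.2 - 3)/(-1 - 3) = 0.014400
L_1(1.2) = (1.2 - (-1))/(0 - (-1)) × (1.2 - 1)/(0 - 1) × (1.2 - 2)/(0 - 2) × (1.2 - 3)/(0 - 3) = -0.105600
L_2(1.2) = (1.2 - (-1))/(1 - (-1)) × (1.2 - 0)/(1 - 0) × (1.2 - 2)/(1 - 2) × (1.2 - 3)/(1 - 3) = 0.950400
L_3(1.2) = (1.2 - (-1))/(2 - (-1)) × (1.2 - 0)/(2 - 0) × (1.2 - 1)/(2 - 1) × (1.2 - 3)/(2 - 3) = 0.158400
L_4(1.2) = (1.2 - (-1))/(3 - (-1)) × (1.2 - 0)/(3 - 0) × (1.2 - 1)/(3 - 1) × (1.2 - 2)/(3 - 2) = -0.017600

P(1.2) = (-4)×L_0(1.2) + (-1)×L_1(1.2) + 24×L_2(1.2) + 4×L_3(1.2) + 12×L_4(1.2)
P(1.2) = 23.280000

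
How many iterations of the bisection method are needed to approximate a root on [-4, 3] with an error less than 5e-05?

We need (b-a)/2^n ≤ 5e-05
(3 - (-4))/2^n ≤ 5e-05
7/2^n ≤ 5e-05
2^n ≥ 140000
n ≥ log₂(140000) = 17.10
n ≥ 18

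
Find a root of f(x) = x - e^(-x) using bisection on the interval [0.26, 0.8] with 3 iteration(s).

f(x) = x - e^(-x)
Initial interval: [0.26, 0.8]

Iteration 1:
  c_1 = (0.260000 + 0.800000)/2 = 0.530000
  f(c_1) = f(0.530000) = -0.058605
  f(a) × f(c) ≥ 0, new interval: [0.530000, 0.800000]
Iteration 2:
  c_2 = (0.530000 + 0.800000)/2 = 0.665000
  f(c_2) = f(0.665000) = 0.150726
  f(a) × f(c) < 0, new interval: [0.530000, 0.665000]
Iteration 3:
  c_3 = (0.530000 + 0.665000)/2 = 0.597500
  f(c_3) = f(0.597500) = 0.047315
  f(a) × f(c) < 0, new interval: [0.530000, 0.597500]

After 3 iteration(s), the approximation is c_3 = 0.597500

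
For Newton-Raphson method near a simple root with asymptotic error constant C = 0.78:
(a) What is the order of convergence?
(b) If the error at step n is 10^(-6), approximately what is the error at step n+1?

(a) Newton-Raphson has quadratic (order 2) convergence near simple roots.
    This means |e_{n+1}| ≈ C|e_n|².

(b) With |e_n| = 10^(-6) and C = 0.78:
    |e_{n+1}| ≈ 0.78 × (10^(-6))² = 0.78 × 10^(-12)

(a) 2 (quadratic); (b) |e_{n+1}| ≈ 7.800e-13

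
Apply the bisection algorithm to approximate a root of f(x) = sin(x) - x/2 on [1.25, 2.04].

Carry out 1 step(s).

f(x) = sin(x) - x/2
Initial interval: [1.25, 2.04]

Iteration 1:
  c_1 = (1.250000 + 2.040000)/2 = 1.645000
  f(c_1) = f(1.645000) = 0.174748
  f(a) × f(c) ≥ 0, new interval: [1.645000, 2.040000]

After 1 iteration(s), the approximation is c_1 = 1.645000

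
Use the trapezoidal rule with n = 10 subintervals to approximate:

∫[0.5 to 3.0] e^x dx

f(x) = e^x
a = 0.5, b = 3.0, n = 10
h = (b - a)/n = 0.250000

Trapezoidal rule: (h/2)[f(x₀) + 2f(x₁) + 2f(x₂) + ... + f(xₙ)]

x_0 = 0.5000, f(x_0) = 1.648721, coefficient = 1
x_1 = 0.7500, f(x_1) = 2.117000, coefficient = 2
x_2 = 1.0000, f(x_2) = 2.718282, coefficient = 2
x_3 = 1.2500, f(x_3) = 3.490343, coefficient = 2
x_4 = 1.5000, f(x_4) = 4.481689, coefficient = 2
x_5 = 1.7500, f(x_5) = 5.754603, coefficient = 2
x_6 = 2.0000, f(x_6) = 7.389056, coefficient = 2
x_7 = 2.2500, f(x_7) = 9.487736, coefficient = 2
x_8 = 2.5000, f(x_8) = 12.182494, coefficient = 2
x_9 = 2.7500, f(x_9) = 15.642632, coefficient = 2
x_10 = 3.0000, f(x_10) = 20.085537, coefficient = 1

I ≈ (0.250000/2) × 148.261927 = 18.532741
Exact value: 18.436816
Error: 0.095925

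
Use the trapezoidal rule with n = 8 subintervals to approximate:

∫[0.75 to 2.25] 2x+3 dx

f(x) = 2x+3
a = 0.75, b = 2.25, n = 8
h = (b - a)/n = 0.187500

Trapezoidal rule: (h/2)[f(x₀) + 2f(x₁) + 2f(x₂) + ... + f(xₙ)]

x_0 = 0.7500, f(x_0) = 4.500000, coefficient = 1
x_1 = 0.9375, f(x_1) = 4.875000, coefficient = 2
x_2 = 1.1250, f(x_2) = 5.250000, coefficient = 2
x_3 = 1.3125, f(x_3) = 5.625000, coefficient = 2
x_4 = 1.5000, f(x_4) = 6.000000, coefficient = 2
x_5 = 1.6875, f(x_5) = 6.375000, coefficient = 2
x_6 = 1.8750, f(x_6) = 6.750000, coefficient = 2
x_7 = 2.0625, f(x_7) = 7.125000, coefficient = 2
x_8 = 2.2500, f(x_8) = 7.500000, coefficient = 1

I ≈ (0.187500/2) × 96.000000 = 9.000000
Exact value: 9.000000
Error: 0.000000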